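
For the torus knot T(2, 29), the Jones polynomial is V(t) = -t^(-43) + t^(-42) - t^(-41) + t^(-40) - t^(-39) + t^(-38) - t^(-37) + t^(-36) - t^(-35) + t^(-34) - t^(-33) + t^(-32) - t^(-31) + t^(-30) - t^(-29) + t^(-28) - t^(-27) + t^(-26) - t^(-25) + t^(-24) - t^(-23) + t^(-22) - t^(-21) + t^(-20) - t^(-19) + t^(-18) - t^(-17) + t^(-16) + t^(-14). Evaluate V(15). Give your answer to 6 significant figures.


Substituting t = 15 into V(t) = -t^(-43) + t^(-42) - t^(-41) + t^(-40) - t^(-39) + t^(-38) - t^(-37) + t^(-36) - t^(-35) + t^(-34) - t^(-33) + t^(-32) - t^(-31) + t^(-30) - t^(-29) + t^(-28) - t^(-27) + t^(-26) - t^(-25) + t^(-24) - t^(-23) + t^(-22) - t^(-21) + t^(-20) - t^(-19) + t^(-18) - t^(-17) + t^(-16) + t^(-14):
  (-)t^(-43) = -2.67964e-51
  (+)t^(-42) = 4.01945e-50
  (-)t^(-41) = -6.02918e-49
  (+)t^(-40) = 9.04377e-48
  (-)t^(-39) = -1.35657e-46
  (+)t^(-38) = 2.03485e-45
  (-)t^(-37) = -3.05227e-44
  (+)t^(-36) = 4.57841e-43
  (-)t^(-35) = -6.86761e-42
  (+)t^(-34) = 1.03014e-40
  (-)t^(-33) = -1.54521e-39
  (+)t^(-32) = 2.31782e-38
  (-)t^(-31) = -3.47673e-37
  (+)t^(-30) = 5.2151e-36
  (-)t^(-29) = -7.82264e-35
  (+)t^(-28) = 1.1734e-33
  (-)t^(-27) = -1.76009e-32
  (+)t^(-26) = 2.64014e-31
  (-)t^(-25) = -3.96021e-30
  (+)t^(-24) = 5.94032e-29
  (-)t^(-23) = -8.91048e-28
  (+)t^(-22) = 1.33657e-26
  (-)t^(-21) = -2.00486e-25
  (+)t^(-20) = 3.00729e-24
  (-)t^(-19) = -4.51093e-23
  (+)t^(-18) = 6.76639e-22
  (-)t^(-17) = -1.01496e-20
  (+)t^(-16) = 1.52244e-19
  (+)t^(-14) = 3.42549e-17
Sum = (-2.67964e-51) + (4.01945e-50) + (-6.02918e-49) + (9.04377e-48) + (-1.35657e-46) + (2.03485e-45) + (-3.05227e-44) + (4.57841e-43) + (-6.86761e-42) + (1.03014e-40) + (-1.54521e-39) + (2.31782e-38) + (-3.47673e-37) + (5.2151e-36) + (-7.82264e-35) + (1.1734e-33) + (-1.76009e-32) + (2.64014e-31) + (-3.96021e-30) + (5.94032e-29) + (-8.91048e-28) + (1.33657e-26) + (-2.00486e-25) + (3.00729e-24) + (-4.51093e-23) + (6.76639e-22) + (-1.01496e-20) + (1.52244e-19) + (3.42549e-17)
= 3.439760255e-17
Rounded to 6 significant figures: 3.43976e-17

3.43976e-17


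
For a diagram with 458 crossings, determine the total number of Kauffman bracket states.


Each crossing contributes 2 choices (A-smoothing or B-smoothing).
Total states = 2^458 = 744282853678701455922507579277316643178128753343813693728245963960974631028119473486019635930893891134220822124816566203939432067701407744

744282853678701455922507579277316643178128753343813693728245963960974631028119473486019635930893891134220822124816566203939432067701407744


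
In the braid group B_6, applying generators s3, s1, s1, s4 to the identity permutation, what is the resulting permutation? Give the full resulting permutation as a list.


Starting with identity [1, 2, 3, 4, 5, 6].
Apply generators in sequence:
  After s3: [1, 2, 4, 3, 5, 6]
  After s1: [2, 1, 4, 3, 5, 6]
  After s1: [1, 2, 4, 3, 5, 6]
  After s4: [1, 2, 4, 5, 3, 6]
Final permutation: [1, 2, 4, 5, 3, 6]

[1, 2, 4, 5, 3, 6]


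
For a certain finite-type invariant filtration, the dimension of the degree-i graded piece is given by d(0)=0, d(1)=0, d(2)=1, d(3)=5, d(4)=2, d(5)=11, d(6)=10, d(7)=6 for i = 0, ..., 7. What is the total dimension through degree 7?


Total dimension = d(0) + d(1) + ... + d(7)
= 0 + 0 + 1 + 5 + 2 + 11 + 10 + 6
= 35

35


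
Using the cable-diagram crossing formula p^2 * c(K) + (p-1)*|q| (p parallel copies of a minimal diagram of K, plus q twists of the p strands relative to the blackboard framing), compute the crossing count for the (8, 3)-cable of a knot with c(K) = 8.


Step 1: Each of the c(K) crossings of the companion diagram becomes p*p = p^2 crossings among the p parallel strands, and each of the |q| twists s_1 s_2 ... s_(p-1) adds (p-1) crossings.
  Crossings = p^2 * c(K) + (p-1)*|q|
Step 2: = 8^2 * 8 + (8-1)*3
Step 3: = 64*8 + 7*3
Step 4: = 512 + 21 = 533

533


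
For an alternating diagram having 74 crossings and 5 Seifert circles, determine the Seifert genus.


For alternating knots, g = (c - s + 1)/2.
= (74 - 5 + 1)/2
= 70/2 = 35

35


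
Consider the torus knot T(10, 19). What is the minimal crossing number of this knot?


For a torus knot T(p, q) with gcd(p,q)=1,
the crossing number is min(p*(q-1), q*(p-1)).
p*(q-1) = 10*18 = 180
q*(p-1) = 19*9 = 171
min(180, 171) = 171

171


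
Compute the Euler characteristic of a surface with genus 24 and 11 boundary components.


chi = 2 - 2g - b
= 2 - 2*24 - 11
= 2 - 48 - 11 = -57

-57


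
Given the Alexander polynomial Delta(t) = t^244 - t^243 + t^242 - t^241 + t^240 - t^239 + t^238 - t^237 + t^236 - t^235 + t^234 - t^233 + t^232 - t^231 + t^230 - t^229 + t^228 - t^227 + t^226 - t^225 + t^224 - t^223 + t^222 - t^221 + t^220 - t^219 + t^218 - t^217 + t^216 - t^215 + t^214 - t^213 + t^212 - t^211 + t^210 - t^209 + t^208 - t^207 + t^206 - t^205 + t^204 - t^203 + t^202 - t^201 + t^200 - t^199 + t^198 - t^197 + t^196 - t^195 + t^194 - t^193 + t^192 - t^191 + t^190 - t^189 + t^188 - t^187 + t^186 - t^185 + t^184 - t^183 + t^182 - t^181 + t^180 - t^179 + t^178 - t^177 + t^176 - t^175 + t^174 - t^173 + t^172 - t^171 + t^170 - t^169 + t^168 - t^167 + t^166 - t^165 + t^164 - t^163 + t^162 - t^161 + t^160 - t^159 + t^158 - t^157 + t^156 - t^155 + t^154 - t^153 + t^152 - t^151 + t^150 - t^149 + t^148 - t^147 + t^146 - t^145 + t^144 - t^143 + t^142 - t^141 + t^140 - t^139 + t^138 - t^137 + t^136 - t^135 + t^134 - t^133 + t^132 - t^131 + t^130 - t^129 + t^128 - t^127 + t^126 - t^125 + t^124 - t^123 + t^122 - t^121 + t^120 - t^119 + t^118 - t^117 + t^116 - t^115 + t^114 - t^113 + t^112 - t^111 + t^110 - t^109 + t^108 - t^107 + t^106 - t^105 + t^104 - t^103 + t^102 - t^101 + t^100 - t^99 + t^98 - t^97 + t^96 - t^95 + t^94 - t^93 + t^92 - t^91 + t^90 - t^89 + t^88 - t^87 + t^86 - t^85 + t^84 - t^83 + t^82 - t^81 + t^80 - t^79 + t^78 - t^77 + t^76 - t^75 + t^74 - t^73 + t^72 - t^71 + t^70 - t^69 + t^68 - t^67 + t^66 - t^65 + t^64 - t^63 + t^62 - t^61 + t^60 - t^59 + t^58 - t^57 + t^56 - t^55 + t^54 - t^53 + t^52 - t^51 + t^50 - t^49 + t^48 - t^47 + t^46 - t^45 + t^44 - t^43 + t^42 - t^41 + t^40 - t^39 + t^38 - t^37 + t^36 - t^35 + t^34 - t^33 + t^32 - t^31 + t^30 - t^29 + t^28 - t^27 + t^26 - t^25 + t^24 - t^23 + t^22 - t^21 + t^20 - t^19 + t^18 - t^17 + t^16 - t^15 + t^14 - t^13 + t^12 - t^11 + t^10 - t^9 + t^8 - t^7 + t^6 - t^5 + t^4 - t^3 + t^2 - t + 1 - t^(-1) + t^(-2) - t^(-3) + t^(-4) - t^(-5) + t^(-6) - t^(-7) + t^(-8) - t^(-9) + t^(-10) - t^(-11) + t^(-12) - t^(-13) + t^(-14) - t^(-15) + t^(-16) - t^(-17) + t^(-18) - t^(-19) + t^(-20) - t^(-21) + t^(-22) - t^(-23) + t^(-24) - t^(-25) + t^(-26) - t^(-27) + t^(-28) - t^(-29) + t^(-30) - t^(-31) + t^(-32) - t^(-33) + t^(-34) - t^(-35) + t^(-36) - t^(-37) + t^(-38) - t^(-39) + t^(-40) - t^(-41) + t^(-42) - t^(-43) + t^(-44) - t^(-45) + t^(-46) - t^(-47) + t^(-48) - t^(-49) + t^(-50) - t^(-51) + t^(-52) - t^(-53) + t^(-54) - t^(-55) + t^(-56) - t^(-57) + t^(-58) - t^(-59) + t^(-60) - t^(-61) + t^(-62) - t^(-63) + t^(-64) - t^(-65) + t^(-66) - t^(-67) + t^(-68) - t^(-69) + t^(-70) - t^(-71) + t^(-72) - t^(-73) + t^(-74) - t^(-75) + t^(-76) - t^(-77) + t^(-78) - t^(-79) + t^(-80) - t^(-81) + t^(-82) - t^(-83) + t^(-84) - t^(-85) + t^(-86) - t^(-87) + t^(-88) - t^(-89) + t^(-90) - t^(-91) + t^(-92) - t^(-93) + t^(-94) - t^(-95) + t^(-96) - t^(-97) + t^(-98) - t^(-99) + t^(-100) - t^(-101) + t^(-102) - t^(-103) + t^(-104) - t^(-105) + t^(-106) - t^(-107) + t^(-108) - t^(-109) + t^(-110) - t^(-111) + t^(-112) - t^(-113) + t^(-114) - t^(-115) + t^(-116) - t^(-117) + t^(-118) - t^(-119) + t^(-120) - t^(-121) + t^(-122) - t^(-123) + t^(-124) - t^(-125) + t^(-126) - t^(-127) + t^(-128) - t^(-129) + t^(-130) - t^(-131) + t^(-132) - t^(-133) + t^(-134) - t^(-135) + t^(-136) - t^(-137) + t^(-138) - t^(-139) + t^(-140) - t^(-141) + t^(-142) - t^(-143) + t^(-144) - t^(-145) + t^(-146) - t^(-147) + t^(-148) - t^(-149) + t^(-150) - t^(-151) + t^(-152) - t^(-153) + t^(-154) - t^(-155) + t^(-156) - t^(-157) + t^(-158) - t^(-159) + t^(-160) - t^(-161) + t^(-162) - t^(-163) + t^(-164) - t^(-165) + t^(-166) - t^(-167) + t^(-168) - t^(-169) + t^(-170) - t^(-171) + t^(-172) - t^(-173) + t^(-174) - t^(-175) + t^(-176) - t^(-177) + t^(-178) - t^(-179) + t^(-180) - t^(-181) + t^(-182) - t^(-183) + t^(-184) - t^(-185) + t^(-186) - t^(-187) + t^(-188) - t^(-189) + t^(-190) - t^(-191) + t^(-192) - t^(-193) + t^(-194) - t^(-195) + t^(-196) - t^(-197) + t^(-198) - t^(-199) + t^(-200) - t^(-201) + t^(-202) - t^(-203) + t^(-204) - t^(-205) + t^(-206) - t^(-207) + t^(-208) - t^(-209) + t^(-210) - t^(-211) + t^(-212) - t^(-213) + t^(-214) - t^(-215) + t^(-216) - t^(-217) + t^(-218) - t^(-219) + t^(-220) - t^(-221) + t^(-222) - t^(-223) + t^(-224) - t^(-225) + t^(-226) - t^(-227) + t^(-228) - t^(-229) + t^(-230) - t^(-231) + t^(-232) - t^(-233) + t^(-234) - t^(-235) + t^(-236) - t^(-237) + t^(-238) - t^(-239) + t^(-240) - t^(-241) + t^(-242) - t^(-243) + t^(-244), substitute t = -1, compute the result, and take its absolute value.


Step 1: The polynomial has 489 terms with alternating signs, exponents from 244 down to -244.
Step 2: Substitute t = -1. The i-th term has coefficient (-1)^i and exponent (m-i),
  so its value is (-1)^i * (-1)^(m-i) = (-1)^m = 1 for every i.
Step 3: All 489 terms equal 1, so Delta(-1) = 489 * (1) = 489
Step 4: |Delta(-1)| = 489

489


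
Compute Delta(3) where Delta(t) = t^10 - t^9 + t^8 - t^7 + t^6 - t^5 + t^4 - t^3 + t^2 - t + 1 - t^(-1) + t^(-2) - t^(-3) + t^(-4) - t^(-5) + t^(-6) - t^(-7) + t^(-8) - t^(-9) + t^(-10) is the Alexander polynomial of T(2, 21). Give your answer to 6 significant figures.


Substituting t = 3 into Delta(t) = t^10 - t^9 + t^8 - t^7 + t^6 - t^5 + t^4 - t^3 + t^2 - t + 1 - t^(-1) + t^(-2) - t^(-3) + t^(-4) - t^(-5) + t^(-6) - t^(-7) + t^(-8) - t^(-9) + t^(-10):
Term values: (59049) + (-19683) + (6561) + (-2187) + (729) + (-243) + (81) + (-27) + (9) + (-3) + (1) + (-0.333333) + (0.111111) + (-0.037037) + (0.0123457) + (-0.00411523) + (0.00137174) + (-0.000457247) + (0.000152416) + (-5.08053e-05) + (1.69351e-05)
Sum = 44286.75
Rounded to 6 significant figures: 44286.8

44286.8


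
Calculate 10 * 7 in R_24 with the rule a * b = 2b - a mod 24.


10 * 7 = 2*7 - 10 mod 24
= 14 - 10 mod 24
= 4 mod 24 = 4

4


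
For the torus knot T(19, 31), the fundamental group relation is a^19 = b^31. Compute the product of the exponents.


The relation is a^19 = b^31.
Product of exponents = 19 * 31
= 589

589


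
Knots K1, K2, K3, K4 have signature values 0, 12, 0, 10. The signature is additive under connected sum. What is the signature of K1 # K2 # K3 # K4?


The signature is additive under connected sum.
signature(K1 # K2 # K3 # K4) = (0) + (12) + (0) + (10)
= 22

22


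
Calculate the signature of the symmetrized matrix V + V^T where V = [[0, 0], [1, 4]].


Step 1: V + V^T = [[0, 1], [1, 8]]
Step 2: trace = 8, det = -1
Step 3: Discriminant = 8^2 - 4*(-1) = 68
Step 4: Eigenvalues: 8.12311, -0.123106
Step 5: Signature = (# positive eigenvalues) - (# negative eigenvalues) = 0

0


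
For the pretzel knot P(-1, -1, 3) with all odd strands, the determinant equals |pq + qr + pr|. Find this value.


Step 1: Compute pq + qr + pr.
pq = (-1)*(-1) = 1
qr = (-1)*3 = -3
pr = (-1)*3 = -3
pq + qr + pr = 1 + (-3) + (-3) = -5
Step 2: Take absolute value.
det(P(-1,-1,3)) = |-5| = 5

5


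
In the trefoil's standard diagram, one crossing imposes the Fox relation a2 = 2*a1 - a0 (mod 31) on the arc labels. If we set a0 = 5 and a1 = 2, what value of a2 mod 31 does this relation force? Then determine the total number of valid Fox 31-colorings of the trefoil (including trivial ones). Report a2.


Step 1: Apply the given crossing relation 2*a1 - a0 - a2 = 0 (mod 31).
  a2 = 2*a1 - a0 mod 31
  a2 = 2*2 - 5 mod 31
  a2 = 4 - 5 mod 31
  a2 = -1 mod 31 = 30
Step 2: The trefoil has determinant 3.
  Number of Fox p-colorings (p prime) is p^2 if p = 3, else p.
  Since 31 does not divide 3, only trivial (constant) colorings exist.
  (So the trial a0 = 5, a1 = 2 with a0 != a1 does NOT extend to a valid coloring of the whole trefoil: the other two crossing relations require 3*(a1 - a0) = 0 (mod 31), which fails.)
  Total colorings = 31
Step 3: a2 = 30, total Fox 31-colorings = 31

30


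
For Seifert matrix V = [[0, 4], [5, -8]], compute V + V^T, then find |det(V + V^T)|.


Step 1: Form V + V^T where V = [[0, 4], [5, -8]]
  V^T = [[0, 5], [4, -8]]
  V + V^T = [[0, 9], [9, -16]]
Step 2: det(V + V^T) = 0*(-16) - 9*9
  = 0 - 81 = -81
Step 3: Knot determinant = |det(V + V^T)| = |-81| = 81

81


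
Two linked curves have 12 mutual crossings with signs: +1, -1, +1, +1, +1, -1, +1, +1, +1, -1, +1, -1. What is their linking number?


Step 1: Count positive crossings: 8
Step 2: Count negative crossings: 4
Step 3: Sum of signs = 8 - 4 = 4
Step 4: Linking number = sum/2 = 4/2 = 2

2


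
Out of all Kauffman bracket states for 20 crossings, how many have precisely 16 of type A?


We choose which 16 of 20 crossings get A-smoothings.
C(20, 16) = 20! / (16! * 4!)
= 4845

4845


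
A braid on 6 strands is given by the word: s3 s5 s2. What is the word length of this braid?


The word length counts the number of generators (including inverses).
Listing each generator: s3, s5, s2
There are 3 generators in this braid word.

3


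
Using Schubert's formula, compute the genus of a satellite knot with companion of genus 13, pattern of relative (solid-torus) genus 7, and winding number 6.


Schubert: g(satellite) = g_rel(pattern) + |winding| * g(companion),
where g_rel(pattern) is the genus of the pattern relative to the solid torus.
= 7 + 6 * 13
= 7 + 78 = 85

85


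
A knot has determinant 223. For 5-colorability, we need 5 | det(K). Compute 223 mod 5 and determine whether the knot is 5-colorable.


Step 1: A knot is p-colorable if and only if p divides its determinant.
Step 2: Compute 223 mod 5.
223 = 44 * 5 + 3
Step 3: 223 mod 5 = 3
Step 4: The knot is 5-colorable: no

3


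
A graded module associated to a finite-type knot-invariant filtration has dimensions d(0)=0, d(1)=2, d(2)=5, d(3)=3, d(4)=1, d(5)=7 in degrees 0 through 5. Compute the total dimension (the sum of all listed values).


Total dimension = d(0) + d(1) + ... + d(5)
= 0 + 2 + 5 + 3 + 1 + 7
= 18

18


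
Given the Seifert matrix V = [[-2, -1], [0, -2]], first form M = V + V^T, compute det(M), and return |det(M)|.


Step 1: Form V + V^T where V = [[-2, -1], [0, -2]]
  V^T = [[-2, 0], [-1, -2]]
  V + V^T = [[-4, -1], [-1, -4]]
Step 2: det(V + V^T) = (-4)*(-4) - (-1)*(-1)
  = 16 - 1 = 15
Step 3: Knot determinant = |det(V + V^T)| = |15| = 15

15


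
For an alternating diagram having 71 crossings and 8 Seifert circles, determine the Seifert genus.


For alternating knots, g = (c - s + 1)/2.
= (71 - 8 + 1)/2
= 64/2 = 32

32


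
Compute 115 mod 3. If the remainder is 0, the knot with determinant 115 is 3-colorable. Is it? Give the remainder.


Step 1: A knot is p-colorable if and only if p divides its determinant.
Step 2: Compute 115 mod 3.
115 = 38 * 3 + 1
Step 3: 115 mod 3 = 1
Step 4: The knot is 3-colorable: no

1


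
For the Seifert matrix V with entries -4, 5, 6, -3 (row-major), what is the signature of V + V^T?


Step 1: V + V^T = [[-8, 11], [11, -6]]
Step 2: trace = -14, det = -73
Step 3: Discriminant = (-14)^2 - 4*(-73) = 488
Step 4: Eigenvalues: 4.04536, -18.0454
Step 5: Signature = (# positive eigenvalues) - (# negative eigenvalues) = 0

0


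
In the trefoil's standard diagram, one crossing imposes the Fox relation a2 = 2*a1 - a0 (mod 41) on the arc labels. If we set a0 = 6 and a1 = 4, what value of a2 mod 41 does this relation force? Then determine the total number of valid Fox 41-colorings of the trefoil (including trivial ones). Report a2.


Step 1: Apply the given crossing relation 2*a1 - a0 - a2 = 0 (mod 41).
  a2 = 2*a1 - a0 mod 41
  a2 = 2*4 - 6 mod 41
  a2 = 8 - 6 mod 41
  a2 = 2 mod 41 = 2
Step 2: The trefoil has determinant 3.
  Number of Fox p-colorings (p prime) is p^2 if p = 3, else p.
  Since 41 does not divide 3, only trivial (constant) colorings exist.
  (So the trial a0 = 6, a1 = 4 with a0 != a1 does NOT extend to a valid coloring of the whole trefoil: the other two crossing relations require 3*(a1 - a0) = 0 (mod 41), which fails.)
  Total colorings = 41
Step 3: a2 = 2, total Fox 41-colorings = 41

2


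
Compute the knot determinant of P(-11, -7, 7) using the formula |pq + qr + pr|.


Step 1: Compute pq + qr + pr.
pq = (-11)*(-7) = 77
qr = (-7)*7 = -49
pr = (-11)*7 = -77
pq + qr + pr = 77 + (-49) + (-77) = -49
Step 2: Take absolute value.
det(P(-11,-7,7)) = |-49| = 49

49


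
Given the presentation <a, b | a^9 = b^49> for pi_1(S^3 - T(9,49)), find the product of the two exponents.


The relation is a^9 = b^49.
Product of exponents = 9 * 49
= 441

441


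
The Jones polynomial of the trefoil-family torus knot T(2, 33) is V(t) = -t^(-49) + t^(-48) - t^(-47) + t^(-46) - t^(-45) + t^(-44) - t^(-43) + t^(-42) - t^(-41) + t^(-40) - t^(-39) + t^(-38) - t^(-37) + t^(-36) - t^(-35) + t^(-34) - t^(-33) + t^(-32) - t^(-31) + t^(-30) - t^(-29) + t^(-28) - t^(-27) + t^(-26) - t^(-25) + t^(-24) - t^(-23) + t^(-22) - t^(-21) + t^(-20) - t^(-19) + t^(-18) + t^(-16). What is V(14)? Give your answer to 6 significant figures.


Substituting t = 14 into V(t) = -t^(-49) + t^(-48) - t^(-47) + t^(-46) - t^(-45) + t^(-44) - t^(-43) + t^(-42) - t^(-41) + t^(-40) - t^(-39) + t^(-38) - t^(-37) + t^(-36) - t^(-35) + t^(-34) - t^(-33) + t^(-32) - t^(-31) + t^(-30) - t^(-29) + t^(-28) - t^(-27) + t^(-26) - t^(-25) + t^(-24) - t^(-23) + t^(-22) - t^(-21) + t^(-20) - t^(-19) + t^(-18) + t^(-16):
  (-)t^(-49) = -6.91395e-57
  (+)t^(-48) = 9.67953e-56
  (-)t^(-47) = -1.35513e-54
  (+)t^(-46) = 1.89719e-53
  (-)t^(-45) = -2.65606e-52
  (+)t^(-44) = 3.71849e-51
  (-)t^(-43) = -5.20588e-50
  (+)t^(-42) = 7.28824e-49
  (-)t^(-41) = -1.02035e-47
  (+)t^(-40) = 1.42849e-46
  (-)t^(-39) = -1.99989e-45
  (+)t^(-38) = 2.79985e-44
  (-)t^(-37) = -3.91979e-43
  (+)t^(-36) = 5.4877e-42
  (-)t^(-35) = -7.68279e-41
  (+)t^(-34) = 1.07559e-39
  (-)t^(-33) = -1.50583e-38
  (+)t^(-32) = 2.10816e-37
  (-)t^(-31) = -2.95142e-36
  (+)t^(-30) = 4.13199e-35
  (-)t^(-29) = -5.78478e-34
  (+)t^(-28) = 8.09869e-33
  (-)t^(-27) = -1.13382e-31
  (+)t^(-26) = 1.58734e-30
  (-)t^(-25) = -2.22228e-29
  (+)t^(-24) = 3.11119e-28
  (-)t^(-23) = -4.35567e-27
  (+)t^(-22) = 6.09794e-26
  (-)t^(-21) = -8.53712e-25
  (+)t^(-20) = 1.1952e-23
  (-)t^(-19) = -1.67327e-22
  (+)t^(-18) = 2.34258e-21
  (+)t^(-16) = 4.59147e-19
Sum = (-6.91395e-57) + (9.67953e-56) + (-1.35513e-54) + (1.89719e-53) + (-2.65606e-52) + (3.71849e-51) + (-5.20588e-50) + (7.28824e-49) + (-1.02035e-47) + (1.42849e-46) + (-1.99989e-45) + (2.79985e-44) + (-3.91979e-43) + (5.4877e-42) + (-7.68279e-41) + (1.07559e-39) + (-1.50583e-38) + (2.10816e-37) + (-2.95142e-36) + (4.13199e-35) + (-5.78478e-34) + (8.09869e-33) + (-1.13382e-31) + (1.58734e-30) + (-2.22228e-29) + (3.11119e-28) + (-4.35567e-27) + (6.09794e-26) + (-8.53712e-25) + (1.1952e-23) + (-1.67327e-22) + (2.34258e-21) + (4.59147e-19)
= 4.613330723e-19
Rounded to 6 significant figures: 4.61333e-19

4.61333e-19


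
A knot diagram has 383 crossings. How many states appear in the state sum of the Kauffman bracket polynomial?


Each crossing contributes 2 choices (A-smoothing or B-smoothing).
Total states = 2^383 = 19701003098197239606139520050071806902539869635232723333974146702122860885748605305707133127442457820403313995153408

19701003098197239606139520050071806902539869635232723333974146702122860885748605305707133127442457820403313995153408


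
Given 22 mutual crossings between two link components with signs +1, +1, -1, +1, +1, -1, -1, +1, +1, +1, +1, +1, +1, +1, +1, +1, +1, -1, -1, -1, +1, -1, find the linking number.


Step 1: Count positive crossings: 15
Step 2: Count negative crossings: 7
Step 3: Sum of signs = 15 - 7 = 8
Step 4: Linking number = sum/2 = 8/2 = 4

4


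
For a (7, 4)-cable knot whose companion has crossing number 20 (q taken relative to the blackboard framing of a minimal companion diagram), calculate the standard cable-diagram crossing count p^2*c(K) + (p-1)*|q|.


Step 1: Each of the c(K) crossings of the companion diagram becomes p*p = p^2 crossings among the p parallel strands, and each of the |q| twists s_1 s_2 ... s_(p-1) adds (p-1) crossings.
  Crossings = p^2 * c(K) + (p-1)*|q|
Step 2: = 7^2 * 20 + (7-1)*4
Step 3: = 49*20 + 6*4
Step 4: = 980 + 24 = 1004

1004


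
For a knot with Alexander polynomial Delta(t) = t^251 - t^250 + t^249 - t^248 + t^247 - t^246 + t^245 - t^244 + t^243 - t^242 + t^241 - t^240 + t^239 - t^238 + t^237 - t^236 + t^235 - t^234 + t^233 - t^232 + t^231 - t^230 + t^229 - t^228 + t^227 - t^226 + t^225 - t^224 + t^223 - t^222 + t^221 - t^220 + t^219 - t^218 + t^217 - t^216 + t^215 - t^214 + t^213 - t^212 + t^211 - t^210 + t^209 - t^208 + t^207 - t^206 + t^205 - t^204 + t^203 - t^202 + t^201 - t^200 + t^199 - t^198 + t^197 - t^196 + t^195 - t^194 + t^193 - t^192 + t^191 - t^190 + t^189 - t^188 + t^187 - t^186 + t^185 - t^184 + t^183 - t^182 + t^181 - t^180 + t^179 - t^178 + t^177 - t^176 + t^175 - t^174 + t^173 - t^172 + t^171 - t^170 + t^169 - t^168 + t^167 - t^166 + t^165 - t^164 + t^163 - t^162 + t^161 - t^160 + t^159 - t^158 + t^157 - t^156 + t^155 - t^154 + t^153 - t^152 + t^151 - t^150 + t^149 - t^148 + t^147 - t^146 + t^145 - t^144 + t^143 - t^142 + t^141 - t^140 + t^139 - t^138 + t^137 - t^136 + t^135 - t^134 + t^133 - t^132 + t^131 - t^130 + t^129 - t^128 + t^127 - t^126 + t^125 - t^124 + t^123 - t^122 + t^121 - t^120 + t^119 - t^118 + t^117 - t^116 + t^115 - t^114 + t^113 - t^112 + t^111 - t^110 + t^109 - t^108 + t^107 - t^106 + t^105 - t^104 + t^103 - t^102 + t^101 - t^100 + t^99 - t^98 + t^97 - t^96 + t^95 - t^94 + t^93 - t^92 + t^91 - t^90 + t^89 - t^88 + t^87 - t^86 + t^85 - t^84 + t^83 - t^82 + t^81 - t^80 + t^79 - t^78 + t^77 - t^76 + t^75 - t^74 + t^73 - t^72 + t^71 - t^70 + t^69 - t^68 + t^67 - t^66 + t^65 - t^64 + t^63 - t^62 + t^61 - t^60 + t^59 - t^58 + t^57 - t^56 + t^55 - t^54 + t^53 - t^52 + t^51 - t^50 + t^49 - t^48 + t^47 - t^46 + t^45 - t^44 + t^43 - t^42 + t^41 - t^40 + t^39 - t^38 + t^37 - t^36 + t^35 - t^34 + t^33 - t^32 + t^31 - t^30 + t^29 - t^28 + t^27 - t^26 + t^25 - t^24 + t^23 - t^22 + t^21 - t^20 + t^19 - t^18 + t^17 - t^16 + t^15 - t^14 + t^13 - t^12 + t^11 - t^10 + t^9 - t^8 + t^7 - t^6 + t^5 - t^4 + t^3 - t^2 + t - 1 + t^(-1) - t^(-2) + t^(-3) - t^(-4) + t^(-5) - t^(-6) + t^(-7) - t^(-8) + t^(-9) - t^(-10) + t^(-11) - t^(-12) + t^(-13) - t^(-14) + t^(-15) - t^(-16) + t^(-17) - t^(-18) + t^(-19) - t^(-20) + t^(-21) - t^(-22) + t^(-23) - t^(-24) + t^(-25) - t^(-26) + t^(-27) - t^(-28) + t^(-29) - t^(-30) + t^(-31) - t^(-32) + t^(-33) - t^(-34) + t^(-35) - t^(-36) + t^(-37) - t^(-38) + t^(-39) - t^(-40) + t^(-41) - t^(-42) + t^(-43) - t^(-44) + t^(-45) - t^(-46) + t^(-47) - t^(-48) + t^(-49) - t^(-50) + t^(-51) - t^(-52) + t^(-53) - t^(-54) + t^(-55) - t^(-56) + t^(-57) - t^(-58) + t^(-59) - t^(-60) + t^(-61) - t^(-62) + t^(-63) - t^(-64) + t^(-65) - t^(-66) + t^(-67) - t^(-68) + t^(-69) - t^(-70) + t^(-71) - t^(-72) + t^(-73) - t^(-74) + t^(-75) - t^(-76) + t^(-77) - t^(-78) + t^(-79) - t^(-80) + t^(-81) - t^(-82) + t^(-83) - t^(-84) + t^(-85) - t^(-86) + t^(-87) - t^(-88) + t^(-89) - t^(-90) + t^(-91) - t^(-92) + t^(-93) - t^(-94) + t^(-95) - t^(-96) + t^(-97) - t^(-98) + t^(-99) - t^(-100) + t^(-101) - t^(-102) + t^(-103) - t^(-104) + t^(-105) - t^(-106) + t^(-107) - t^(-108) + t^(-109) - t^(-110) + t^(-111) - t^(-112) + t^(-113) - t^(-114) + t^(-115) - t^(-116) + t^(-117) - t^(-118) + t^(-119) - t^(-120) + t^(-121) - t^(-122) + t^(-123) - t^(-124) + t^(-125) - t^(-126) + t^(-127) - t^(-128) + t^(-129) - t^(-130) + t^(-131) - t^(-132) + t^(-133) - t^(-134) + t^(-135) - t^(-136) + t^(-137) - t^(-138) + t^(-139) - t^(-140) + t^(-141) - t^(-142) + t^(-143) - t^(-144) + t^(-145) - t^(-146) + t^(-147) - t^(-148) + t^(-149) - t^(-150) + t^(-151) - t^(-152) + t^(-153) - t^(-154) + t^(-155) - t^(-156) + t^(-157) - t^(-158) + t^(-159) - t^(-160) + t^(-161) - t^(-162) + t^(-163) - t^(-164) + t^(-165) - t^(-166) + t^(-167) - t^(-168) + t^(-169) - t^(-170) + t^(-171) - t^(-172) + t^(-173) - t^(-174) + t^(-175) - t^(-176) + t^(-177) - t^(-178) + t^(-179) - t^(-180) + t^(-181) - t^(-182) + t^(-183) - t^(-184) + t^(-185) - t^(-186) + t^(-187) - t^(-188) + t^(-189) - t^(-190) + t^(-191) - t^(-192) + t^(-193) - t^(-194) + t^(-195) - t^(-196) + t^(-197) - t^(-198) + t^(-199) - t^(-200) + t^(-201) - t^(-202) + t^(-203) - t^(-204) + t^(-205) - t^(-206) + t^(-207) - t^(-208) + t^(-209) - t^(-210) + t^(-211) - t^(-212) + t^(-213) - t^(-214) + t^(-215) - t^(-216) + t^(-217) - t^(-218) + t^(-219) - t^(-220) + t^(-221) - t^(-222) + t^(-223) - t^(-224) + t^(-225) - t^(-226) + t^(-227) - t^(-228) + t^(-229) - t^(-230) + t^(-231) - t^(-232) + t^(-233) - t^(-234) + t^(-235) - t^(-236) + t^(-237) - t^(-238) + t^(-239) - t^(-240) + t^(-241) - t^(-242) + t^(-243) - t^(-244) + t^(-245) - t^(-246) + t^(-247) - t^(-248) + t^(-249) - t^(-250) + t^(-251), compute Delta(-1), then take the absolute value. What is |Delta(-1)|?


Step 1: The polynomial has 503 terms with alternating signs, exponents from 251 down to -251.
Step 2: Substitute t = -1. The i-th term has coefficient (-1)^i and exponent (m-i),
  so its value is (-1)^i * (-1)^(m-i) = (-1)^m = -1 for every i.
Step 3: All 503 terms equal -1, so Delta(-1) = 503 * (-1) = -503
Step 4: |Delta(-1)| = 503

503


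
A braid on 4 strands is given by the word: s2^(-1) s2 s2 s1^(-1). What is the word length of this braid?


The word length counts the number of generators (including inverses).
Listing each generator: s2^(-1), s2, s2, s1^(-1)
There are 4 generators in this braid word.

4


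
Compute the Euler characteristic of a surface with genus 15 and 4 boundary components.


chi = 2 - 2g - b
= 2 - 2*15 - 4
= 2 - 30 - 4 = -32

-32


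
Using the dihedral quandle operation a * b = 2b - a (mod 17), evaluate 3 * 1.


3 * 1 = 2*1 - 3 mod 17
= 2 - 3 mod 17
= -1 mod 17 = 16

16


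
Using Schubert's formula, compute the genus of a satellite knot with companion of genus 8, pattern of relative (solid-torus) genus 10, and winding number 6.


Schubert: g(satellite) = g_rel(pattern) + |winding| * g(companion),
where g_rel(pattern) is the genus of the pattern relative to the solid torus.
= 10 + 6 * 8
= 10 + 48 = 58

58


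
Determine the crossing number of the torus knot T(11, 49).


For a torus knot T(p, q) with gcd(p,q)=1,
the crossing number is min(p*(q-1), q*(p-1)).
p*(q-1) = 11*48 = 528
q*(p-1) = 49*10 = 490
min(528, 490) = 490

490


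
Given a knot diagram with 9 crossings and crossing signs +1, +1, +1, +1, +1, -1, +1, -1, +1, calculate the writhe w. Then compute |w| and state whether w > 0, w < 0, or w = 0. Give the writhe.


Step 1: Count positive crossings (+1).
Positive crossings: 7
Step 2: Count negative crossings (-1).
Negative crossings: 2
Step 3: Writhe = (positive) - (negative)
w = 7 - 2 = 5
Step 4: |w| = 5, and w is positive

5


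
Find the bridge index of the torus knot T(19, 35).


The bridge number of T(p,q) is min(p,q).
min(19, 35) = 19

19


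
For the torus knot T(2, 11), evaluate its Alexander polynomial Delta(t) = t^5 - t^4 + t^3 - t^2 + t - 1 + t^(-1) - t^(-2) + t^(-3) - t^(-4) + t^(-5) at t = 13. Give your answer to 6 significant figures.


Substituting t = 13 into Delta(t) = t^5 - t^4 + t^3 - t^2 + t - 1 + t^(-1) - t^(-2) + t^(-3) - t^(-4) + t^(-5):
Term values: (371293) + (-28561) + (2197) + (-169) + (13) + (-1) + (0.0769231) + (-0.00591716) + (0.000455166) + (-3.50128e-05) + (2.69329e-06)
Sum = 344772.0714
Rounded to 6 significant figures: 344772

344772


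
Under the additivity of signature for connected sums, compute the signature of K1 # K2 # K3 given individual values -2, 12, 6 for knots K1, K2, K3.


The signature is additive under connected sum.
signature(K1 # K2 # K3) = (-2) + (12) + (6)
= 16

16


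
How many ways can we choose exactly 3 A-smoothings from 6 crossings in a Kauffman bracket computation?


We choose which 3 of 6 crossings get A-smoothings.
C(6, 3) = 6! / (3! * 3!)
= 20

20


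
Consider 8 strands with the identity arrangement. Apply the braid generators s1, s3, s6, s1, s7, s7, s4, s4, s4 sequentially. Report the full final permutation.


Starting with identity [1, 2, 3, 4, 5, 6, 7, 8].
Apply generators in sequence:
  After s1: [2, 1, 3, 4, 5, 6, 7, 8]
  After s3: [2, 1, 4, 3, 5, 6, 7, 8]
  After s6: [2, 1, 4, 3, 5, 7, 6, 8]
  After s1: [1, 2, 4, 3, 5, 7, 6, 8]
  After s7: [1, 2, 4, 3, 5, 7, 8, 6]
  After s7: [1, 2, 4, 3, 5, 7, 6, 8]
  After s4: [1, 2, 4, 5, 3, 7, 6, 8]
  After s4: [1, 2, 4, 3, 5, 7, 6, 8]
  After s4: [1, 2, 4, 5, 3, 7, 6, 8]
Final permutation: [1, 2, 4, 5, 3, 7, 6, 8]

[1, 2, 4, 5, 3, 7, 6, 8]


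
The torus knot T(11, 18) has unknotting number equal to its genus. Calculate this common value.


For a torus knot T(p,q), both the unknotting number and genus equal (p-1)(q-1)/2.
= (11-1)(18-1)/2
= 10*17/2
= 170/2 = 85

85


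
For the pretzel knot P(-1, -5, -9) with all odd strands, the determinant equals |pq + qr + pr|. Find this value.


Step 1: Compute pq + qr + pr.
pq = (-1)*(-5) = 5
qr = (-5)*(-9) = 45
pr = (-1)*(-9) = 9
pq + qr + pr = 5 + 45 + 9 = 59
Step 2: Take absolute value.
det(P(-1,-5,-9)) = |59| = 59

59


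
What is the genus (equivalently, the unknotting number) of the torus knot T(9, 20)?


For a torus knot T(p,q), both the unknotting number and genus equal (p-1)(q-1)/2.
= (9-1)(20-1)/2
= 8*19/2
= 152/2 = 76

76


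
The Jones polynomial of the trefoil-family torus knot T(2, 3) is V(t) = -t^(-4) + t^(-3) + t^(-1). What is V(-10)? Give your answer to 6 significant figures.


Substituting t = -10 into V(t) = -t^(-4) + t^(-3) + t^(-1):
  (-)t^(-4) = -0.0001
  (+)t^(-3) = -0.001
  (+)t^(-1) = -0.1
Sum = (-0.0001) + (-0.001) + (-0.1)
= -0.1011
Rounded to 6 significant figures: -0.1011

-0.1011


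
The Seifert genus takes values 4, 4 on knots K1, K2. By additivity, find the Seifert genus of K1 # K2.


The Seifert genus is additive under connected sum.
Seifert genus(K1 # K2) = (4) + (4)
= 8

8


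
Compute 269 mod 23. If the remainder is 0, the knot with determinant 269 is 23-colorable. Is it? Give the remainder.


Step 1: A knot is p-colorable if and only if p divides its determinant.
Step 2: Compute 269 mod 23.
269 = 11 * 23 + 16
Step 3: 269 mod 23 = 16
Step 4: The knot is 23-colorable: no

16


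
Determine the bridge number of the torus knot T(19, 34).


The bridge number of T(p,q) is min(p,q).
min(19, 34) = 19

19


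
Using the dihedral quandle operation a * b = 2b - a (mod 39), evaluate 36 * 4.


36 * 4 = 2*4 - 36 mod 39
= 8 - 36 mod 39
= -28 mod 39 = 11

11


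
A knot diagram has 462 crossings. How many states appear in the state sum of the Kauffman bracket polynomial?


Each crossing contributes 2 choices (A-smoothing or B-smoothing).
Total states = 2^462 = 11908525658859223294760121268437066290850060053501019099651935423375594096449911575776314174894302258147533153997065059263030913083222523904

11908525658859223294760121268437066290850060053501019099651935423375594096449911575776314174894302258147533153997065059263030913083222523904


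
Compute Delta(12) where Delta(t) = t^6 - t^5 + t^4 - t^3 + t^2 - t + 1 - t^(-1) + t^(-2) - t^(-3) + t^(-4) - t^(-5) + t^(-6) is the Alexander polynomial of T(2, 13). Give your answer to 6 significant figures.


Substituting t = 12 into Delta(t) = t^6 - t^5 + t^4 - t^3 + t^2 - t + 1 - t^(-1) + t^(-2) - t^(-3) + t^(-4) - t^(-5) + t^(-6):
Term values: (2985984) + (-248832) + (20736) + (-1728) + (144) + (-12) + (1) + (-0.0833333) + (0.00694444) + (-0.000578704) + (4.82253e-05) + (-4.01878e-06) + (3.34898e-07)
Sum = 2756292.923
Rounded to 6 significant figures: 2.75629e+06

2.75629e+06


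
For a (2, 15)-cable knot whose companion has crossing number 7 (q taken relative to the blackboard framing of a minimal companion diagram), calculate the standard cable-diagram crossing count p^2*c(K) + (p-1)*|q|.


Step 1: Each of the c(K) crossings of the companion diagram becomes p*p = p^2 crossings among the p parallel strands, and each of the |q| twists s_1 s_2 ... s_(p-1) adds (p-1) crossings.
  Crossings = p^2 * c(K) + (p-1)*|q|
Step 2: = 2^2 * 7 + (2-1)*15
Step 3: = 4*7 + 1*15
Step 4: = 28 + 15 = 43

43


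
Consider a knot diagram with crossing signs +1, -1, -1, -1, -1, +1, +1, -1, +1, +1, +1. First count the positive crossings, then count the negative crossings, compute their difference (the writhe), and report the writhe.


Step 1: Count positive crossings (+1).
Positive crossings: 6
Step 2: Count negative crossings (-1).
Negative crossings: 5
Step 3: Writhe = (positive) - (negative)
w = 6 - 5 = 1
Step 4: |w| = 1, and w is positive

1


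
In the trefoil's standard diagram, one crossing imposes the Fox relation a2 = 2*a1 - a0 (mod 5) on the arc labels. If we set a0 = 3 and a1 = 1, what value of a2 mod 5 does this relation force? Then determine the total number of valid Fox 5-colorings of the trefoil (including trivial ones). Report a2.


Step 1: Apply the given crossing relation 2*a1 - a0 - a2 = 0 (mod 5).
  a2 = 2*a1 - a0 mod 5
  a2 = 2*1 - 3 mod 5
  a2 = 2 - 3 mod 5
  a2 = -1 mod 5 = 4
Step 2: The trefoil has determinant 3.
  Number of Fox p-colorings (p prime) is p^2 if p = 3, else p.
  Since 5 does not divide 3, only trivial (constant) colorings exist.
  (So the trial a0 = 3, a1 = 1 with a0 != a1 does NOT extend to a valid coloring of the whole trefoil: the other two crossing relations require 3*(a1 - a0) = 0 (mod 5), which fails.)
  Total colorings = 5
Step 3: a2 = 4, total Fox 5-colorings = 5

4


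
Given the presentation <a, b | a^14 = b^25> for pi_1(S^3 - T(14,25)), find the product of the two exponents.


The relation is a^14 = b^25.
Product of exponents = 14 * 25
= 350

350


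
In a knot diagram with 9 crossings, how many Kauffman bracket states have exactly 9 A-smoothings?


We choose which 9 of 9 crossings get A-smoothings.
C(9, 9) = 9! / (9! * 0!)
= 1

1


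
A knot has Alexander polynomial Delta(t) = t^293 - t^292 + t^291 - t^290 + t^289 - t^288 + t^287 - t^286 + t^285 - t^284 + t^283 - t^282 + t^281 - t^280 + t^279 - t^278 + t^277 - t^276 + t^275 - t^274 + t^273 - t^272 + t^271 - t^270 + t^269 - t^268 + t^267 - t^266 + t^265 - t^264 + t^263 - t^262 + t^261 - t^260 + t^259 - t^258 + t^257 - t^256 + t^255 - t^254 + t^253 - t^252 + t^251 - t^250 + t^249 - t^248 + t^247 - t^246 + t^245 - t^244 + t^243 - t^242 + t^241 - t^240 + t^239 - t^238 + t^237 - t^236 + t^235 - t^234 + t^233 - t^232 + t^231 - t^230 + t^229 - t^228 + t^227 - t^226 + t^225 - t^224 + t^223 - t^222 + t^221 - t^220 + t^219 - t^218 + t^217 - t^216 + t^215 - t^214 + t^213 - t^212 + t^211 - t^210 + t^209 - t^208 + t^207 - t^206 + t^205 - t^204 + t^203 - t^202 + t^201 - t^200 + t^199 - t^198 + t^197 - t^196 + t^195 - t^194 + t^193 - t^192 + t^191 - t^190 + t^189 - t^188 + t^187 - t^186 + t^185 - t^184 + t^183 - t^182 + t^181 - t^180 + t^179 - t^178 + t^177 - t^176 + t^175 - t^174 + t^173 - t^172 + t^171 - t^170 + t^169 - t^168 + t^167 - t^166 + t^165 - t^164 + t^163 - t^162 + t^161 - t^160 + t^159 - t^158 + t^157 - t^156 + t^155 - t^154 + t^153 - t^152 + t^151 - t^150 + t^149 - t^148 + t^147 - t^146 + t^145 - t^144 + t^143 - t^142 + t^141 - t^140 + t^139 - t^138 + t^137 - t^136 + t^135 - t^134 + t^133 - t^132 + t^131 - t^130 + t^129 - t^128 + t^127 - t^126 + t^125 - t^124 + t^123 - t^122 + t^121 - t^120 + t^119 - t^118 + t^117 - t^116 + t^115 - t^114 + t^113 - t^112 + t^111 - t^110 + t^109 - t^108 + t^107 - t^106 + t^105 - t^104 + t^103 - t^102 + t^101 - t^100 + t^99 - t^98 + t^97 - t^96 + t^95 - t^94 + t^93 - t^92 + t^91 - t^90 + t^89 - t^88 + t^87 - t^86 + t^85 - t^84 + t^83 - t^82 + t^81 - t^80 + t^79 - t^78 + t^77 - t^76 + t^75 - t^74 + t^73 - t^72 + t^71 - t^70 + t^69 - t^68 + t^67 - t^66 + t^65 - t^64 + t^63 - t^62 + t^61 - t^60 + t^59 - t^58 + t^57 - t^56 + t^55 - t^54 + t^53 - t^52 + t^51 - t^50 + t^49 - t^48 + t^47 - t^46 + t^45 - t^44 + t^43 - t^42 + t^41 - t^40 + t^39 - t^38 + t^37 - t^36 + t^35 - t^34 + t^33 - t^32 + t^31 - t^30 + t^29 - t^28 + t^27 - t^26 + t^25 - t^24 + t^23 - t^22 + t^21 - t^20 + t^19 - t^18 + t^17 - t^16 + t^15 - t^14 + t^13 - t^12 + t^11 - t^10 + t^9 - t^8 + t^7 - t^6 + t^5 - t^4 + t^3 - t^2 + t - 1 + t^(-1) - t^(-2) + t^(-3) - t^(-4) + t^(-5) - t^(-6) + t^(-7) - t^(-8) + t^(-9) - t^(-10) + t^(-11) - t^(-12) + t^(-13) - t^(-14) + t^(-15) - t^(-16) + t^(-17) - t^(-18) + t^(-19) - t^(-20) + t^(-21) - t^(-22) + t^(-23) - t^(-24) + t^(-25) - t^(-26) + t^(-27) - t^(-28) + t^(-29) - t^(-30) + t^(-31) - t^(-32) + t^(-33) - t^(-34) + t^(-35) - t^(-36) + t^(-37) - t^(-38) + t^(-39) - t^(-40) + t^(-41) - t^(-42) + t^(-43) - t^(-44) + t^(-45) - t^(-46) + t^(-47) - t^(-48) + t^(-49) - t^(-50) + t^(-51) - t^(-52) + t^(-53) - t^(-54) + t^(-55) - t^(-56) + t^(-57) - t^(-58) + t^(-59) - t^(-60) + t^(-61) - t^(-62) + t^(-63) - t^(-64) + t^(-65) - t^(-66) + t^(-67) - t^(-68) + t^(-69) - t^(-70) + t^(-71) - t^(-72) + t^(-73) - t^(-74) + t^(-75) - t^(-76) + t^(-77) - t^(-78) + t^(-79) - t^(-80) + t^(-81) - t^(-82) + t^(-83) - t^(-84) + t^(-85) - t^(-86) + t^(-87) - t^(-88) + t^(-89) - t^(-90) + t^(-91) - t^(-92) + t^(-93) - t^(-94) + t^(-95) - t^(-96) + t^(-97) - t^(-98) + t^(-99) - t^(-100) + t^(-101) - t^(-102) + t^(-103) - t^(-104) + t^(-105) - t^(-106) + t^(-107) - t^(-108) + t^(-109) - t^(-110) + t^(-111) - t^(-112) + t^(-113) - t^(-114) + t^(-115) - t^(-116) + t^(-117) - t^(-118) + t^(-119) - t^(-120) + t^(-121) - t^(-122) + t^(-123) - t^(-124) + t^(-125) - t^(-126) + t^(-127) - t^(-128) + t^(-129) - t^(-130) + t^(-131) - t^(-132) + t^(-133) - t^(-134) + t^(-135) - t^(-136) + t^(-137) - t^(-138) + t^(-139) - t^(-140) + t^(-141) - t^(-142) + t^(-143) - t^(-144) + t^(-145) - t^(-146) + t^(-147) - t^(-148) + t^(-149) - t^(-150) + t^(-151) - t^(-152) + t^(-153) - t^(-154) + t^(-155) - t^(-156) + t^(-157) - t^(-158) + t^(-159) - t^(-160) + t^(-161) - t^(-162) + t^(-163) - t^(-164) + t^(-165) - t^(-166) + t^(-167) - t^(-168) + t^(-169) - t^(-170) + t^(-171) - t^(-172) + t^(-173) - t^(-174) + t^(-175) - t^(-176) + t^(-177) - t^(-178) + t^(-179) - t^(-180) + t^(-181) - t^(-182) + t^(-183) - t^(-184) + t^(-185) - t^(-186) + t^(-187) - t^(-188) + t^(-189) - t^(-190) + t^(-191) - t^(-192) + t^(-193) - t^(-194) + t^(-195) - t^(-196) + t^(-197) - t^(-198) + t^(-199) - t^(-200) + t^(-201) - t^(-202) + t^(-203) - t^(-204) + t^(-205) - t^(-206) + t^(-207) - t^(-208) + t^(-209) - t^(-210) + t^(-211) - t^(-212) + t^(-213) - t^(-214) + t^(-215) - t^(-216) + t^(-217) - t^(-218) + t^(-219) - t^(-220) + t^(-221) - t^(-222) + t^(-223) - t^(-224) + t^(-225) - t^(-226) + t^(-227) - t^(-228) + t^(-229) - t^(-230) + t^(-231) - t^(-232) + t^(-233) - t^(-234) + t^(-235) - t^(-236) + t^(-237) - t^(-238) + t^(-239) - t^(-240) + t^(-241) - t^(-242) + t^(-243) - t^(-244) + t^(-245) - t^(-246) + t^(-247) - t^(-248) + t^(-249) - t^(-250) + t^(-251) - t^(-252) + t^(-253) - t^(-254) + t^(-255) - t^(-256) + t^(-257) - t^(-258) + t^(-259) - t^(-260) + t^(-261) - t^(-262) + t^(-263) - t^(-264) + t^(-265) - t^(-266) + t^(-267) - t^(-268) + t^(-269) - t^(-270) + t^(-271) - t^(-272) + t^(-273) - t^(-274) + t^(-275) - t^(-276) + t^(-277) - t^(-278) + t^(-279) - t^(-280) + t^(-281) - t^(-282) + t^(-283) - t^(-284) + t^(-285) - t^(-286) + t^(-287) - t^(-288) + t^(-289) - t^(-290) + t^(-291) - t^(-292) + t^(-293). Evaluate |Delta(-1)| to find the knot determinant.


Step 1: The polynomial has 587 terms with alternating signs, exponents from 293 down to -293.
Step 2: Substitute t = -1. The i-th term has coefficient (-1)^i and exponent (m-i),
  so its value is (-1)^i * (-1)^(m-i) = (-1)^m = -1 for every i.
Step 3: All 587 terms equal -1, so Delta(-1) = 587 * (-1) = -587
Step 4: |Delta(-1)| = 587

587


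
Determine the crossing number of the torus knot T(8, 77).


For a torus knot T(p, q) with gcd(p,q)=1,
the crossing number is min(p*(q-1), q*(p-1)).
p*(q-1) = 8*76 = 608
q*(p-1) = 77*7 = 539
min(608, 539) = 539

539


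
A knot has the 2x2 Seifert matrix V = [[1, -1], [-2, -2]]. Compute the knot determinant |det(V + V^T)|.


Step 1: Form V + V^T where V = [[1, -1], [-2, -2]]
  V^T = [[1, -2], [-1, -2]]
  V + V^T = [[2, -3], [-3, -4]]
Step 2: det(V + V^T) = 2*(-4) - (-3)*(-3)
  = -8 - 9 = -17
Step 3: Knot determinant = |det(V + V^T)| = |-17| = 17

17
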